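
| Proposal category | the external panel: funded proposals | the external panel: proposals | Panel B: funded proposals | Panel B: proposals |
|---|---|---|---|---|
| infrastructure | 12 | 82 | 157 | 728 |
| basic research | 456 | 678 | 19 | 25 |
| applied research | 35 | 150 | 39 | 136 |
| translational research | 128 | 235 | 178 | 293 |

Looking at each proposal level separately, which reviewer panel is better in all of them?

Panel B

Infrastructure: the external panel 12/82 = 14.6%, Panel B 157/728 = 21.6% → Panel B
Basic research: the external panel 456/678 = 67.3%, Panel B 19/25 = 76.0% → Panel B
Applied research: the external panel 35/150 = 23.3%, Panel B 39/136 = 28.7% → Panel B
Translational research: the external panel 128/235 = 54.5%, Panel B 178/293 = 60.8% → Panel B
Panel B has the higher rate in all 4 groups.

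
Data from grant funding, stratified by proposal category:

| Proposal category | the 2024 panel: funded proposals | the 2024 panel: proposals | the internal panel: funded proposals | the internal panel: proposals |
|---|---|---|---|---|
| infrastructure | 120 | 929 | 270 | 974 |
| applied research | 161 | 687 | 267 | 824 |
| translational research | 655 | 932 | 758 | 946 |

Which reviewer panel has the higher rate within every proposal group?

the internal panel

Infrastructure: the 2024 panel 120/929 = 12.9%, the internal panel 270/974 = 27.7% → the internal panel
Applied research: the 2024 panel 161/687 = 23.4%, the internal panel 267/824 = 32.4% → the internal panel
Translational research: the 2024 panel 655/932 = 70.3%, the internal panel 758/946 = 80.1% → the internal panel
The internal panel has the higher rate in all 3 groups.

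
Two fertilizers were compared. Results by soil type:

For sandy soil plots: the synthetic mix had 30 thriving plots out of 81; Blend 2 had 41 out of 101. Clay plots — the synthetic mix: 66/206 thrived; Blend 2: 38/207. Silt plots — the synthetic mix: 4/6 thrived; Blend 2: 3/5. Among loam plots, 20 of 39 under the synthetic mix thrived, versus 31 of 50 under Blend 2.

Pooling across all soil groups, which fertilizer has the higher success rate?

the synthetic mix

Sandy soil: the synthetic mix 30/81 = 37.0%, Blend 2 41/101 = 40.6% → Blend 2
Clay: the synthetic mix 66/206 = 32.0%, Blend 2 38/207 = 18.4% → the synthetic mix
Silt: the synthetic mix 4/6 = 66.7%, Blend 2 3/5 = 60.0% → the synthetic mix
Loam: the synthetic mix 20/39 = 51.3%, Blend 2 31/50 = 62.0% → Blend 2
Overall: the synthetic mix 120/332 = 36.1%, Blend 2 113/363 = 31.1% → the synthetic mix
(Neither sweeps every soil group, but the synthetic mix has the higher pooled rate.)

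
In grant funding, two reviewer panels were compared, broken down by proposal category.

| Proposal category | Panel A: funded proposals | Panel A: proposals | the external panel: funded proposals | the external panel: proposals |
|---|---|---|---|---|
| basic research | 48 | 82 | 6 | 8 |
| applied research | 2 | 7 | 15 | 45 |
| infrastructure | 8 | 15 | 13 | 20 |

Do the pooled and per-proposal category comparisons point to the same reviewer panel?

Basic research: Panel A 48/82 = 58.5%, the external panel 6/8 = 75.0% → the external panel
Applied research: Panel A 2/7 = 28.6%, the external panel 15/45 = 33.3% → the external panel
Infrastructure: Panel A 8/15 = 53.3%, the external panel 13/20 = 65.0% → the external panel
Overall: Panel A 58/104 = 55.8%, the external panel 34/73 = 46.6% → Panel A
The external panel wins each proposal group but Panel A wins overall — the comparison reverses. The external panel's proposals skew toward applied research, which has a lower base rate.

No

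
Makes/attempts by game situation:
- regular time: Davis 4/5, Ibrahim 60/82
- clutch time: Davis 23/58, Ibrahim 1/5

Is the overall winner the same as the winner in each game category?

No

Regular time: Davis 4/5 = 80.0%, Ibrahim 60/82 = 73.2% → Davis
Clutch time: Davis 23/58 = 39.7%, Ibrahim 1/5 = 20.0% → Davis
Overall: Davis 27/63 = 42.9%, Ibrahim 61/87 = 70.1% → Ibrahim
Davis wins each game group but Ibrahim wins overall — the comparison reverses. Davis's attempts skew toward clutch time, which has a lower base rate.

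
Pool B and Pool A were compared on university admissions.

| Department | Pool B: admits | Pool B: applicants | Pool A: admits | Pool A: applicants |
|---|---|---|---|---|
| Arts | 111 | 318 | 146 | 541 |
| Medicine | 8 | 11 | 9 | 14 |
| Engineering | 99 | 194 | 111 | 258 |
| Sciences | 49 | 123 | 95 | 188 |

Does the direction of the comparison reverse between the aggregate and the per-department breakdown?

Arts: Pool B 111/318 = 34.9%, Pool A 146/541 = 27.0% → Pool B
Medicine: Pool B 8/11 = 72.7%, Pool A 9/14 = 64.3% → Pool B
Engineering: Pool B 99/194 = 51.0%, Pool A 111/258 = 43.0% → Pool B
Sciences: Pool B 49/123 = 39.8%, Pool A 95/188 = 50.5% → Pool A
Overall: Pool B 267/646 = 41.3%, Pool A 361/1001 = 36.1% → Pool B
Neither sweeps: Pool B wins 3 of 4 groups, Pool A wins 1. Pool B wins overall but not every group — no Simpson reversal.

No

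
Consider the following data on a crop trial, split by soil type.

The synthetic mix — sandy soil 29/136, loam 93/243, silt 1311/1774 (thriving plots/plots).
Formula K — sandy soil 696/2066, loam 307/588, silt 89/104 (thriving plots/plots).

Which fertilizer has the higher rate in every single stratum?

Formula K

Sandy soil: the synthetic mix 29/136 = 21.3%, Formula K 696/2066 = 33.7% → Formula K
Loam: the synthetic mix 93/243 = 38.3%, Formula K 307/588 = 52.2% → Formula K
Silt: the synthetic mix 1311/1774 = 73.9%, Formula K 89/104 = 85.6% → Formula K
Formula K has the higher rate in all 3 groups.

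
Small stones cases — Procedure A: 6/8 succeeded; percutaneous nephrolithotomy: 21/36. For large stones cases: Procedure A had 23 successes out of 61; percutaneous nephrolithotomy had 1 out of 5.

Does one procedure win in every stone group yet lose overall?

Yes

Small stones: Procedure A 6/8 = 75.0%, percutaneous nephrolithotomy 21/36 = 58.3% → Procedure A
Large stones: Procedure A 23/61 = 37.7%, percutaneous nephrolithotomy 1/5 = 20.0% → Procedure A
Overall: Procedure A 29/69 = 42.0%, percutaneous nephrolithotomy 22/41 = 53.7% → percutaneous nephrolithotomy
Procedure A wins each stone group but percutaneous nephrolithotomy wins overall — the comparison reverses. Procedure A's cases skew toward large stones, which has a lower base rate.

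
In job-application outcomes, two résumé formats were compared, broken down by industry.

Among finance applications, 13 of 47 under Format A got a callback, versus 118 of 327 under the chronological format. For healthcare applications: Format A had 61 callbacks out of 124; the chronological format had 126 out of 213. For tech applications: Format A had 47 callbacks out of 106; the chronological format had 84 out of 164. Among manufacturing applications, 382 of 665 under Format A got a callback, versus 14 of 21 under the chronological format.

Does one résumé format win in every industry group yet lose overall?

Finance: Format A 13/47 = 27.7%, the chronological format 118/327 = 36.1% → the chronological format
Healthcare: Format A 61/124 = 49.2%, the chronological format 126/213 = 59.2% → the chronological format
Tech: Format A 47/106 = 44.3%, the chronological format 84/164 = 51.2% → the chronological format
Manufacturing: Format A 382/665 = 57.4%, the chronological format 14/21 = 66.7% → the chronological format
Overall: Format A 503/942 = 53.4%, the chronological format 342/725 = 47.2% → Format A
The chronological format wins each industry group but Format A wins overall — the comparison reverses. The chronological format's applications skew toward finance, which has a lower base rate.

Yes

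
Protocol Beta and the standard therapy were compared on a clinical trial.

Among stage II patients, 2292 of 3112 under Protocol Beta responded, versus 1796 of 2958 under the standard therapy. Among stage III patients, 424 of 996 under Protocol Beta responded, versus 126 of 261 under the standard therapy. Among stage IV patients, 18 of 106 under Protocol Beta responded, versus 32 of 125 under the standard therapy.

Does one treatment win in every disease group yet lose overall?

No

Stage II: Protocol Beta 2292/3112 = 73.7%, the standard therapy 1796/2958 = 60.7% → Protocol Beta
Stage III: Protocol Beta 424/996 = 42.6%, the standard therapy 126/261 = 48.3% → the standard therapy
Stage IV: Protocol Beta 18/106 = 17.0%, the standard therapy 32/125 = 25.6% → the standard therapy
Overall: Protocol Beta 2734/4214 = 64.9%, the standard therapy 1954/3344 = 58.4% → Protocol Beta
Neither sweeps: Protocol Beta wins 1 of 3 groups, the standard therapy wins 2. Protocol Beta wins overall but not every group — no Simpson reversal.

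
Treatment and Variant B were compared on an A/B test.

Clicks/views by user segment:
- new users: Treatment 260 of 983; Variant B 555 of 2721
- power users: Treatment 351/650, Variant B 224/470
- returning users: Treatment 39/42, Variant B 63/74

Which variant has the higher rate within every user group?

New users: Treatment 260/983 = 26.4%, Variant B 555/2721 = 20.4% → Treatment
Power users: Treatment 351/650 = 54.0%, Variant B 224/470 = 47.7% → Treatment
Returning users: Treatment 39/42 = 92.9%, Variant B 63/74 = 85.1% → Treatment
Treatment has the higher rate in all 3 groups.

Treatment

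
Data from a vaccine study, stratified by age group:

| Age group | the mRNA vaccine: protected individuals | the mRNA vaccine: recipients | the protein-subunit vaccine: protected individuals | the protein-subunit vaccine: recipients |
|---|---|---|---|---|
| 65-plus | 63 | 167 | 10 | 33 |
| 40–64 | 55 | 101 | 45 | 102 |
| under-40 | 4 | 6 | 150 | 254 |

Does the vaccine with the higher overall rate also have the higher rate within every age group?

No

65-plus: the mRNA vaccine 63/167 = 37.7%, the protein-subunit vaccine 10/33 = 30.3% → the mRNA vaccine
40–64: the mRNA vaccine 55/101 = 54.5%, the protein-subunit vaccine 45/102 = 44.1% → the mRNA vaccine
Under-40: the mRNA vaccine 4/6 = 66.7%, the protein-subunit vaccine 150/254 = 59.1% → the mRNA vaccine
Overall: the mRNA vaccine 122/274 = 44.5%, the protein-subunit vaccine 205/389 = 52.7% → the protein-subunit vaccine
The mRNA vaccine wins each age group but the protein-subunit vaccine wins overall — the comparison reverses. The mRNA vaccine's recipients skew toward 65-plus, which has a lower base rate.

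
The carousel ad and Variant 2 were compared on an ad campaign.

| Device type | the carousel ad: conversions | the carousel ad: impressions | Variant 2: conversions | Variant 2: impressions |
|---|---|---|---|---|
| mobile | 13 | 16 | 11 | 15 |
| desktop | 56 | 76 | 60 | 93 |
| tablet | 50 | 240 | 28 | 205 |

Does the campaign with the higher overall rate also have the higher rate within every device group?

Yes

Mobile: the carousel ad 13/16 = 81.2%, Variant 2 11/15 = 73.3% → the carousel ad
Desktop: the carousel ad 56/76 = 73.7%, Variant 2 60/93 = 64.5% → the carousel ad
Tablet: the carousel ad 50/240 = 20.8%, Variant 2 28/205 = 13.7% → the carousel ad
Overall: the carousel ad 119/332 = 35.8%, Variant 2 99/313 = 31.6% → the carousel ad
The carousel ad wins overall and in every device group — no reversal.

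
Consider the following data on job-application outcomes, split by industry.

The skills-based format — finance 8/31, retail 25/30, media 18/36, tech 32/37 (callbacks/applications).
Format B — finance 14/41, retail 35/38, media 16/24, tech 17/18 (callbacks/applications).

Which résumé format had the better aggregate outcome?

Format B

Finance: the skills-based format 8/31 = 25.8%, Format B 14/41 = 34.1% → Format B
Retail: the skills-based format 25/30 = 83.3%, Format B 35/38 = 92.1% → Format B
Media: the skills-based format 18/36 = 50.0%, Format B 16/24 = 66.7% → Format B
Tech: the skills-based format 32/37 = 86.5%, Format B 17/18 = 94.4% → Format B
Overall: the skills-based format 83/134 = 61.9%, Format B 82/121 = 67.8% → Format B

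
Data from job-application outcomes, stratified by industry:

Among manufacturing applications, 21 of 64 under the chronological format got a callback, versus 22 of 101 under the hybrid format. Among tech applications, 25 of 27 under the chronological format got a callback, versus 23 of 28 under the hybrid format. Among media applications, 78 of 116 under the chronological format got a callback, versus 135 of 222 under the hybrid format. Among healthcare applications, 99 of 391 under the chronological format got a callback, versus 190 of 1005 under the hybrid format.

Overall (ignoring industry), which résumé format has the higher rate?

the chronological format

Manufacturing: the chronological format 21/64 = 32.8%, the hybrid format 22/101 = 21.8% → the chronological format
Tech: the chronological format 25/27 = 92.6%, the hybrid format 23/28 = 82.1% → the chronological format
Media: the chronological format 78/116 = 67.2%, the hybrid format 135/222 = 60.8% → the chronological format
Healthcare: the chronological format 99/391 = 25.3%, the hybrid format 190/1005 = 18.9% → the chronological format
Overall: the chronological format 223/598 = 37.3%, the hybrid format 370/1356 = 27.3% → the chronological format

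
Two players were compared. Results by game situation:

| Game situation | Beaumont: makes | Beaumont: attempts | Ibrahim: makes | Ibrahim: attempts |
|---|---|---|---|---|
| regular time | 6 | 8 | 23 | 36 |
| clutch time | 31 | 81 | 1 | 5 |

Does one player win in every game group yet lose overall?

Yes

Regular time: Beaumont 6/8 = 75.0%, Ibrahim 23/36 = 63.9% → Beaumont
Clutch time: Beaumont 31/81 = 38.3%, Ibrahim 1/5 = 20.0% → Beaumont
Overall: Beaumont 37/89 = 41.6%, Ibrahim 24/41 = 58.5% → Ibrahim
Beaumont wins each game group but Ibrahim wins overall — the comparison reverses. Beaumont's attempts skew toward clutch time, which has a lower base rate.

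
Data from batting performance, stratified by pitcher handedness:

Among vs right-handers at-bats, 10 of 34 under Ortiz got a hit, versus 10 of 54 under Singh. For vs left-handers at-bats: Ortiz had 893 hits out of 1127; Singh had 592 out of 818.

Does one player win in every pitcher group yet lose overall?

No

Vs right-handers: Ortiz 10/34 = 29.4%, Singh 10/54 = 18.5% → Ortiz
Vs left-handers: Ortiz 893/1127 = 79.2%, Singh 592/818 = 72.4% → Ortiz
Overall: Ortiz 903/1161 = 77.8%, Singh 602/872 = 69.0% → Ortiz
Ortiz wins overall and in every pitcher group — no reversal.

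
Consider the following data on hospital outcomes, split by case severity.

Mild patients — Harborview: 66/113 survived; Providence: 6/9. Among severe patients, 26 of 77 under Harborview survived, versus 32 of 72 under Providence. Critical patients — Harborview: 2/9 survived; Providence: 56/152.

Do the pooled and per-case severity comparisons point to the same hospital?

No

Mild: Harborview 66/113 = 58.4%, Providence 6/9 = 66.7% → Providence
Severe: Harborview 26/77 = 33.8%, Providence 32/72 = 44.4% → Providence
Critical: Harborview 2/9 = 22.2%, Providence 56/152 = 36.8% → Providence
Overall: Harborview 94/199 = 47.2%, Providence 94/233 = 40.3% → Harborview
Providence wins each case group but Harborview wins overall — the comparison reverses. Providence's patients skew toward critical, which has a lower base rate.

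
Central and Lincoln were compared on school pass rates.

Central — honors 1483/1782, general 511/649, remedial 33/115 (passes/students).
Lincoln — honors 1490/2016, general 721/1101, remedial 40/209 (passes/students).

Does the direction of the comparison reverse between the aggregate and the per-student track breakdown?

No

Honors: Central 1483/1782 = 83.2%, Lincoln 1490/2016 = 73.9% → Central
General: Central 511/649 = 78.7%, Lincoln 721/1101 = 65.5% → Central
Remedial: Central 33/115 = 28.7%, Lincoln 40/209 = 19.1% → Central
Overall: Central 2027/2546 = 79.6%, Lincoln 2251/3326 = 67.7% → Central
Central wins overall and in every student group — no reversal.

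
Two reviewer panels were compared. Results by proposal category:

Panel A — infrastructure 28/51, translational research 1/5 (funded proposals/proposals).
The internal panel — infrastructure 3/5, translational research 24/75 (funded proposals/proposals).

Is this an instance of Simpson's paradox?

Infrastructure: Panel A 28/51 = 54.9%, the internal panel 3/5 = 60.0% → the internal panel
Translational research: Panel A 1/5 = 20.0%, the internal panel 24/75 = 32.0% → the internal panel
Overall: Panel A 29/56 = 51.8%, the internal panel 27/80 = 33.8% → Panel A
The internal panel wins each proposal group but Panel A wins overall — the comparison reverses. The internal panel's proposals skew toward translational research, which has a lower base rate.

Yes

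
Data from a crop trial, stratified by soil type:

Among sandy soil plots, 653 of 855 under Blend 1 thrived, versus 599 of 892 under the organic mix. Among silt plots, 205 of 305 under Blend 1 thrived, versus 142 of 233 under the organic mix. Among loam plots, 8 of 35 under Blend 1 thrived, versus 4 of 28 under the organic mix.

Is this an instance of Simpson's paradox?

Sandy soil: Blend 1 653/855 = 76.4%, the organic mix 599/892 = 67.2% → Blend 1
Silt: Blend 1 205/305 = 67.2%, the organic mix 142/233 = 60.9% → Blend 1
Loam: Blend 1 8/35 = 22.9%, the organic mix 4/28 = 14.3% → Blend 1
Overall: Blend 1 866/1195 = 72.5%, the organic mix 745/1153 = 64.6% → Blend 1
Blend 1 wins overall and in every soil group — no reversal.

No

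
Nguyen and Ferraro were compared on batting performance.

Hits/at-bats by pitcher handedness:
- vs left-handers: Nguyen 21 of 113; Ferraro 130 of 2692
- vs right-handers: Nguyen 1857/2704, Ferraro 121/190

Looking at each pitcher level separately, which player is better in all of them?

Vs left-handers: Nguyen 21/113 = 18.6%, Ferraro 130/2692 = 4.8% → Nguyen
Vs right-handers: Nguyen 1857/2704 = 68.7%, Ferraro 121/190 = 63.7% → Nguyen
Nguyen has the higher rate in both groups.

Nguyen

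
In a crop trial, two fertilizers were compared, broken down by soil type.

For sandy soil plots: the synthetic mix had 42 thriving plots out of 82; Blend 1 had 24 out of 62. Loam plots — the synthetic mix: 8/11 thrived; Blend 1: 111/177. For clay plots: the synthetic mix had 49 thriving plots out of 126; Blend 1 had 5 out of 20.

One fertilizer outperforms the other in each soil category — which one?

Sandy soil: the synthetic mix 42/82 = 51.2%, Blend 1 24/62 = 38.7% → the synthetic mix
Loam: the synthetic mix 8/11 = 72.7%, Blend 1 111/177 = 62.7% → the synthetic mix
Clay: the synthetic mix 49/126 = 38.9%, Blend 1 5/20 = 25.0% → the synthetic mix
The synthetic mix has the higher rate in all 3 groups.

the synthetic mix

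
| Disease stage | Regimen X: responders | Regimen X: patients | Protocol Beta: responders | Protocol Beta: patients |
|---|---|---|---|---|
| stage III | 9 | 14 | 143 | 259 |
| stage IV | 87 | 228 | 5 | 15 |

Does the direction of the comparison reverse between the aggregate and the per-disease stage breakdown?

Yes

Stage III: Regimen X 9/14 = 64.3%, Protocol Beta 143/259 = 55.2% → Regimen X
Stage IV: Regimen X 87/228 = 38.2%, Protocol Beta 5/15 = 33.3% → Regimen X
Overall: Regimen X 96/242 = 39.7%, Protocol Beta 148/274 = 54.0% → Protocol Beta
Regimen X wins each disease group but Protocol Beta wins overall — the comparison reverses. Regimen X's patients skew toward stage IV, which has a lower base rate.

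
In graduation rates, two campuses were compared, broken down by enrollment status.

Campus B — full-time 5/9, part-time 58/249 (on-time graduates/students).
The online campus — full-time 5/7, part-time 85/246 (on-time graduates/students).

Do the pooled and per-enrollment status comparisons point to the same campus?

Full-time: Campus B 5/9 = 55.6%, the online campus 5/7 = 71.4% → the online campus
Part-time: Campus B 58/249 = 23.3%, the online campus 85/246 = 34.6% → the online campus
Overall: Campus B 63/258 = 24.4%, the online campus 90/253 = 35.6% → the online campus
The online campus wins overall and in every enrollment group — no reversal.

Yes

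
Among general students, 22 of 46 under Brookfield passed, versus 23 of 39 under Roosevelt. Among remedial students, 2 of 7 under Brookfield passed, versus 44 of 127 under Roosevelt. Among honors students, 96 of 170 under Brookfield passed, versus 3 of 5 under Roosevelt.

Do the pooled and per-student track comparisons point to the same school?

General: Brookfield 22/46 = 47.8%, Roosevelt 23/39 = 59.0% → Roosevelt
Remedial: Brookfield 2/7 = 28.6%, Roosevelt 44/127 = 34.6% → Roosevelt
Honors: Brookfield 96/170 = 56.5%, Roosevelt 3/5 = 60.0% → Roosevelt
Overall: Brookfield 120/223 = 53.8%, Roosevelt 70/171 = 40.9% → Brookfield
Roosevelt wins each student group but Brookfield wins overall — the comparison reverses. Roosevelt's students skew toward remedial, which has a lower base rate.

No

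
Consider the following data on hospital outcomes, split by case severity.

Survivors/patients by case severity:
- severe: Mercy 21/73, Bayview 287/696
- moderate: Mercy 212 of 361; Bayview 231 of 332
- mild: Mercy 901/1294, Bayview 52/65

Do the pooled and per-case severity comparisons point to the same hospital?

No

Severe: Mercy 21/73 = 28.8%, Bayview 287/696 = 41.2% → Bayview
Moderate: Mercy 212/361 = 58.7%, Bayview 231/332 = 69.6% → Bayview
Mild: Mercy 901/1294 = 69.6%, Bayview 52/65 = 80.0% → Bayview
Overall: Mercy 1134/1728 = 65.6%, Bayview 570/1093 = 52.2% → Mercy
Bayview wins each case group but Mercy wins overall — the comparison reverses. Bayview's patients skew toward severe, which has a lower base rate.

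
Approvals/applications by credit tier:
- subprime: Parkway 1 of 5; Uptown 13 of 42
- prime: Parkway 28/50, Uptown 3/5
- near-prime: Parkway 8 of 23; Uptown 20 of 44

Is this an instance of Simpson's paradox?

Subprime: Parkway 1/5 = 20.0%, Uptown 13/42 = 31.0% → Uptown
Prime: Parkway 28/50 = 56.0%, Uptown 3/5 = 60.0% → Uptown
Near-prime: Parkway 8/23 = 34.8%, Uptown 20/44 = 45.5% → Uptown
Overall: Parkway 37/78 = 47.4%, Uptown 36/91 = 39.6% → Parkway
Uptown wins each credit group but Parkway wins overall — the comparison reverses. Uptown's applications skew toward subprime, which has a lower base rate.

Yes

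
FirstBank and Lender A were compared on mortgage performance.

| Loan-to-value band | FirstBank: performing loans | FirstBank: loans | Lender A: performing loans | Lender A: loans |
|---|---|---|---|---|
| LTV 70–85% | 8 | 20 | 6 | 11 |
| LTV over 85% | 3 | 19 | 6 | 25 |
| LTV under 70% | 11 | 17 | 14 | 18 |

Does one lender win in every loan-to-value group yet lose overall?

LTV 70–85%: FirstBank 8/20 = 40.0%, Lender A 6/11 = 54.5% → Lender A
LTV over 85%: FirstBank 3/19 = 15.8%, Lender A 6/25 = 24.0% → Lender A
LTV under 70%: FirstBank 11/17 = 64.7%, Lender A 14/18 = 77.8% → Lender A
Overall: FirstBank 22/56 = 39.3%, Lender A 26/54 = 48.1% → Lender A
Lender A wins overall and in every loan-to-value group — no reversal.

No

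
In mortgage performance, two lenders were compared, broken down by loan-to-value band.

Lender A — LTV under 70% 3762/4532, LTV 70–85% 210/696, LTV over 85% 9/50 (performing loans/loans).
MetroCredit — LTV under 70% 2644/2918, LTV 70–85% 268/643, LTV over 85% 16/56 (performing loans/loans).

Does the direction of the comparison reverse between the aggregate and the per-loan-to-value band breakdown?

LTV under 70%: Lender A 3762/4532 = 83.0%, MetroCredit 2644/2918 = 90.6% → MetroCredit
LTV 70–85%: Lender A 210/696 = 30.2%, MetroCredit 268/643 = 41.7% → MetroCredit
LTV over 85%: Lender A 9/50 = 18.0%, MetroCredit 16/56 = 28.6% → MetroCredit
Overall: Lender A 3981/5278 = 75.4%, MetroCredit 2928/3617 = 81.0% → MetroCredit
MetroCredit wins overall and in every loan-to-value group — no reversal.

No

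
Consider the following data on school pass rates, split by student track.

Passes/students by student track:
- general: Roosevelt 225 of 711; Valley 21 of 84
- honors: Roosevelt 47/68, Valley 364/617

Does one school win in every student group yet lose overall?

Yes

General: Roosevelt 225/711 = 31.6%, Valley 21/84 = 25.0% → Roosevelt
Honors: Roosevelt 47/68 = 69.1%, Valley 364/617 = 59.0% → Roosevelt
Overall: Roosevelt 272/779 = 34.9%, Valley 385/701 = 54.9% → Valley
Roosevelt wins each student group but Valley wins overall — the comparison reverses. Roosevelt's students skew toward general, which has a lower base rate.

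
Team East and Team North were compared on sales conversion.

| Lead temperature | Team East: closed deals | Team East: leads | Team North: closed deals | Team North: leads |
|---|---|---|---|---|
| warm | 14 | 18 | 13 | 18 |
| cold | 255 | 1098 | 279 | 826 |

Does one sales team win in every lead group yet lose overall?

Warm: Team East 14/18 = 77.8%, Team North 13/18 = 72.2% → Team East
Cold: Team East 255/1098 = 23.2%, Team North 279/826 = 33.8% → Team North
Overall: Team East 269/1116 = 24.1%, Team North 292/844 = 34.6% → Team North
Neither sweeps: Team East wins 1 of 2 groups, Team North wins 1. Team North wins overall but not every group — no Simpson reversal.

No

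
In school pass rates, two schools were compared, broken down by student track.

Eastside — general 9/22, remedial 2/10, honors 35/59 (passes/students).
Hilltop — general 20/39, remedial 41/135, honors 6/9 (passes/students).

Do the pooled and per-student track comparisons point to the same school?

No

General: Eastside 9/22 = 40.9%, Hilltop 20/39 = 51.3% → Hilltop
Remedial: Eastside 2/10 = 20.0%, Hilltop 41/135 = 30.4% → Hilltop
Honors: Eastside 35/59 = 59.3%, Hilltop 6/9 = 66.7% → Hilltop
Overall: Eastside 46/91 = 50.5%, Hilltop 67/183 = 36.6% → Eastside
Hilltop wins each student group but Eastside wins overall — the comparison reverses. Hilltop's students skew toward remedial, which has a lower base rate.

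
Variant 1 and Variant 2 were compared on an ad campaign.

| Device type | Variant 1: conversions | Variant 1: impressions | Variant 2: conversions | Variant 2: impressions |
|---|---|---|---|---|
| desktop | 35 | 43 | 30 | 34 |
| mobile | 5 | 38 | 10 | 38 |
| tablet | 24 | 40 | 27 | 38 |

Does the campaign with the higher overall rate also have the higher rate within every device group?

Desktop: Variant 1 35/43 = 81.4%, Variant 2 30/34 = 88.2% → Variant 2
Mobile: Variant 1 5/38 = 13.2%, Variant 2 10/38 = 26.3% → Variant 2
Tablet: Variant 1 24/40 = 60.0%, Variant 2 27/38 = 71.1% → Variant 2
Overall: Variant 1 64/121 = 52.9%, Variant 2 67/110 = 60.9% → Variant 2
Variant 2 wins overall and in every device group — no reversal.

Yes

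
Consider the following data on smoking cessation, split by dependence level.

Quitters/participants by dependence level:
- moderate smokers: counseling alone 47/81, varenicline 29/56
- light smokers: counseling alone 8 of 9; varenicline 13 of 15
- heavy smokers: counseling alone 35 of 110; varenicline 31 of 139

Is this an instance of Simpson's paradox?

No

Moderate smokers: counseling alone 47/81 = 58.0%, varenicline 29/56 = 51.8% → counseling alone
Light smokers: counseling alone 8/9 = 88.9%, varenicline 13/15 = 86.7% → counseling alone
Heavy smokers: counseling alone 35/110 = 31.8%, varenicline 31/139 = 22.3% → counseling alone
Overall: counseling alone 90/200 = 45.0%, varenicline 73/210 = 34.8% → counseling alone
Counseling alone wins overall and in every dependence group — no reversal.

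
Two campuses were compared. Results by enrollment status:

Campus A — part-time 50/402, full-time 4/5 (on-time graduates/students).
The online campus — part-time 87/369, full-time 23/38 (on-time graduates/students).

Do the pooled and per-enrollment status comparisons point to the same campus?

No

Part-time: Campus A 50/402 = 12.4%, the online campus 87/369 = 23.6% → the online campus
Full-time: Campus A 4/5 = 80.0%, the online campus 23/38 = 60.5% → Campus A
Overall: Campus A 54/407 = 13.3%, the online campus 110/407 = 27.0% → the online campus
Neither sweeps: Campus A wins 1 of 2 groups, the online campus wins 1. The online campus wins overall but not every group — no Simpson reversal.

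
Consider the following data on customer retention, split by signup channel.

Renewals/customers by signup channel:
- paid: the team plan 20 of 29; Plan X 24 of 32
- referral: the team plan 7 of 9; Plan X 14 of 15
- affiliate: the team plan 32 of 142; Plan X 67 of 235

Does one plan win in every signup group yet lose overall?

No

Paid: the team plan 20/29 = 69.0%, Plan X 24/32 = 75.0% → Plan X
Referral: the team plan 7/9 = 77.8%, Plan X 14/15 = 93.3% → Plan X
Affiliate: the team plan 32/142 = 22.5%, Plan X 67/235 = 28.5% → Plan X
Overall: the team plan 59/180 = 32.8%, Plan X 105/282 = 37.2% → Plan X
Plan X wins overall and in every signup group — no reversal.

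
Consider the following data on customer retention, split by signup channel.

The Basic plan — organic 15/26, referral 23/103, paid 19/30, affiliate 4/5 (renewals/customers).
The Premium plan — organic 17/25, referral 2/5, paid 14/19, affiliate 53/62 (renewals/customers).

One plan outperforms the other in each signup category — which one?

the Premium plan

Organic: the Basic plan 15/26 = 57.7%, the Premium plan 17/25 = 68.0% → the Premium plan
Referral: the Basic plan 23/103 = 22.3%, the Premium plan 2/5 = 40.0% → the Premium plan
Paid: the Basic plan 19/30 = 63.3%, the Premium plan 14/19 = 73.7% → the Premium plan
Affiliate: the Basic plan 4/5 = 80.0%, the Premium plan 53/62 = 85.5% → the Premium plan
The Premium plan has the higher rate in all 4 groups.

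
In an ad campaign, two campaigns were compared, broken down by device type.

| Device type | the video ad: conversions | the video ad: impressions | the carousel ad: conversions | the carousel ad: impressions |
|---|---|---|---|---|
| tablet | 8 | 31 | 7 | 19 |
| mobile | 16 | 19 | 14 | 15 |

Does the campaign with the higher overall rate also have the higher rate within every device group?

Tablet: the video ad 8/31 = 25.8%, the carousel ad 7/19 = 36.8% → the carousel ad
Mobile: the video ad 16/19 = 84.2%, the carousel ad 14/15 = 93.3% → the carousel ad
Overall: the video ad 24/50 = 48.0%, the carousel ad 21/34 = 61.8% → the carousel ad
The carousel ad wins overall and in every device group — no reversal.

Yes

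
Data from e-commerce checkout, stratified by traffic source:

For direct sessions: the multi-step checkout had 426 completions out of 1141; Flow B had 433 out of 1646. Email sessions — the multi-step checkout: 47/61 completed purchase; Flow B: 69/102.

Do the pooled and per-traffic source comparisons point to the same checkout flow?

Direct: the multi-step checkout 426/1141 = 37.3%, Flow B 433/1646 = 26.3% → the multi-step checkout
Email: the multi-step checkout 47/61 = 77.0%, Flow B 69/102 = 67.6% → the multi-step checkout
Overall: the multi-step checkout 473/1202 = 39.4%, Flow B 502/1748 = 28.7% → the multi-step checkout
The multi-step checkout wins overall and in every traffic group — no reversal.

Yes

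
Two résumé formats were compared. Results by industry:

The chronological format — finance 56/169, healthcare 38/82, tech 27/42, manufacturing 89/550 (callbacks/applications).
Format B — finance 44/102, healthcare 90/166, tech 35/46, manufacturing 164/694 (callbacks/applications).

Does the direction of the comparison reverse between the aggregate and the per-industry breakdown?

Finance: the chronological format 56/169 = 33.1%, Format B 44/102 = 43.1% → Format B
Healthcare: the chronological format 38/82 = 46.3%, Format B 90/166 = 54.2% → Format B
Tech: the chronological format 27/42 = 64.3%, Format B 35/46 = 76.1% → Format B
Manufacturing: the chronological format 89/550 = 16.2%, Format B 164/694 = 23.6% → Format B
Overall: the chronological format 210/843 = 24.9%, Format B 333/1008 = 33.0% → Format B
Format B wins overall and in every industry group — no reversal.

No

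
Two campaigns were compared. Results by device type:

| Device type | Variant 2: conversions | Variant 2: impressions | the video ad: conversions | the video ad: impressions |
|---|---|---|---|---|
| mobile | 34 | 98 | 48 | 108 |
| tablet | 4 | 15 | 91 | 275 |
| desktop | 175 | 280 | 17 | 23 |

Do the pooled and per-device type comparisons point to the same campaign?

No

Mobile: Variant 2 34/98 = 34.7%, the video ad 48/108 = 44.4% → the video ad
Tablet: Variant 2 4/15 = 26.7%, the video ad 91/275 = 33.1% → the video ad
Desktop: Variant 2 175/280 = 62.5%, the video ad 17/23 = 73.9% → the video ad
Overall: Variant 2 213/393 = 54.2%, the video ad 156/406 = 38.4% → Variant 2
The video ad wins each device group but Variant 2 wins overall — the comparison reverses. The video ad's impressions skew toward tablet, which has a lower base rate.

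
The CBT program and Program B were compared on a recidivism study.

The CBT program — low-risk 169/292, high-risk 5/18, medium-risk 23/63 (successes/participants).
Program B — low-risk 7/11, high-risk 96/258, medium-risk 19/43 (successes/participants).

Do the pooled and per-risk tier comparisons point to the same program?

No

Low-risk: the CBT program 169/292 = 57.9%, Program B 7/11 = 63.6% → Program B
High-risk: the CBT program 5/18 = 27.8%, Program B 96/258 = 37.2% → Program B
Medium-risk: the CBT program 23/63 = 36.5%, Program B 19/43 = 44.2% → Program B
Overall: the CBT program 197/373 = 52.8%, Program B 122/312 = 39.1% → the CBT program
Program B wins each risk group but the CBT program wins overall — the comparison reverses. Program B's participants skew toward high-risk, which has a lower base rate.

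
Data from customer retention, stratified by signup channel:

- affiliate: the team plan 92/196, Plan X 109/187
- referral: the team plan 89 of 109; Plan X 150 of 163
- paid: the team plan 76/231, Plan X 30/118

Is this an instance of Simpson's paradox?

No

Affiliate: the team plan 92/196 = 46.9%, Plan X 109/187 = 58.3% → Plan X
Referral: the team plan 89/109 = 81.7%, Plan X 150/163 = 92.0% → Plan X
Paid: the team plan 76/231 = 32.9%, Plan X 30/118 = 25.4% → the team plan
Overall: the team plan 257/536 = 47.9%, Plan X 289/468 = 61.8% → Plan X
Neither sweeps: the team plan wins 1 of 3 groups, Plan X wins 2. Plan X wins overall but not every group — no Simpson reversal.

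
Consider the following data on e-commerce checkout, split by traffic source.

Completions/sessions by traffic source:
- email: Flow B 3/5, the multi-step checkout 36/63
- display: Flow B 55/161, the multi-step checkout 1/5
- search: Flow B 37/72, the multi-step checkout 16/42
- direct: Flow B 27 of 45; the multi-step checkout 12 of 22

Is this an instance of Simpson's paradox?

Yes

Email: Flow B 3/5 = 60.0%, the multi-step checkout 36/63 = 57.1% → Flow B
Display: Flow B 55/161 = 34.2%, the multi-step checkout 1/5 = 20.0% → Flow B
Search: Flow B 37/72 = 51.4%, the multi-step checkout 16/42 = 38.1% → Flow B
Direct: Flow B 27/45 = 60.0%, the multi-step checkout 12/22 = 54.5% → Flow B
Overall: Flow B 122/283 = 43.1%, the multi-step checkout 65/132 = 49.2% → the multi-step checkout
Flow B wins each traffic group but the multi-step checkout wins overall — the comparison reverses. Flow B's sessions skew toward display, which has a lower base rate.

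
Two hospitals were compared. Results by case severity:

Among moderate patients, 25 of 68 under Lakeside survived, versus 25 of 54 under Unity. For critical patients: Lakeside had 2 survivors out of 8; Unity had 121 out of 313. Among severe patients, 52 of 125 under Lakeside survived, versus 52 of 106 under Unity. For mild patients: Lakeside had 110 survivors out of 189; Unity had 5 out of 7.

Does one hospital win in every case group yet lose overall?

Yes

Moderate: Lakeside 25/68 = 36.8%, Unity 25/54 = 46.3% → Unity
Critical: Lakeside 2/8 = 25.0%, Unity 121/313 = 38.7% → Unity
Severe: Lakeside 52/125 = 41.6%, Unity 52/106 = 49.1% → Unity
Mild: Lakeside 110/189 = 58.2%, Unity 5/7 = 71.4% → Unity
Overall: Lakeside 189/390 = 48.5%, Unity 203/480 = 42.3% → Lakeside
Unity wins each case group but Lakeside wins overall — the comparison reverses. Unity's patients skew toward critical, which has a lower base rate.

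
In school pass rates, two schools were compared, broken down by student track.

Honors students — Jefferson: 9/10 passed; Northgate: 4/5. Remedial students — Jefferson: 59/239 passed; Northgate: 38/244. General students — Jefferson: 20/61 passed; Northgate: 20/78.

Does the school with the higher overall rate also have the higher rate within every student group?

Honors: Jefferson 9/10 = 90.0%, Northgate 4/5 = 80.0% → Jefferson
Remedial: Jefferson 59/239 = 24.7%, Northgate 38/244 = 15.6% → Jefferson
General: Jefferson 20/61 = 32.8%, Northgate 20/78 = 25.6% → Jefferson
Overall: Jefferson 88/310 = 28.4%, Northgate 62/327 = 19.0% → Jefferson
Jefferson wins overall and in every student group — no reversal.

Yes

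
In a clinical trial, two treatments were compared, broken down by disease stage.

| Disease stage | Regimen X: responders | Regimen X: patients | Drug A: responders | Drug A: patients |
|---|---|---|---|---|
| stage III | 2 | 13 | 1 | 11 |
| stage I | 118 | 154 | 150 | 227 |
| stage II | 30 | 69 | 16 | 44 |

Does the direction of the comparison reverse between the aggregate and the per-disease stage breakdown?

No

Stage III: Regimen X 2/13 = 15.4%, Drug A 1/11 = 9.1% → Regimen X
Stage I: Regimen X 118/154 = 76.6%, Drug A 150/227 = 66.1% → Regimen X
Stage II: Regimen X 30/69 = 43.5%, Drug A 16/44 = 36.4% → Regimen X
Overall: Regimen X 150/236 = 63.6%, Drug A 167/282 = 59.2% → Regimen X
Regimen X wins overall and in every disease group — no reversal.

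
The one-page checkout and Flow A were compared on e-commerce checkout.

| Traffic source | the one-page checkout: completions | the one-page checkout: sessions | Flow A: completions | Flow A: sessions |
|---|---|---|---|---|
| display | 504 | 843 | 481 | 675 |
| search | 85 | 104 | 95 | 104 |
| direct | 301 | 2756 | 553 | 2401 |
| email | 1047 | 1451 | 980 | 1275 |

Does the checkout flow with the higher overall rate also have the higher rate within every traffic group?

Display: the one-page checkout 504/843 = 59.8%, Flow A 481/675 = 71.3% → Flow A
Search: the one-page checkout 85/104 = 81.7%, Flow A 95/104 = 91.3% → Flow A
Direct: the one-page checkout 301/2756 = 10.9%, Flow A 553/2401 = 23.0% → Flow A
Email: the one-page checkout 1047/1451 = 72.2%, Flow A 980/1275 = 76.9% → Flow A
Overall: the one-page checkout 1937/5154 = 37.6%, Flow A 2109/4455 = 47.3% → Flow A
Flow A wins overall and in every traffic group — no reversal.

Yes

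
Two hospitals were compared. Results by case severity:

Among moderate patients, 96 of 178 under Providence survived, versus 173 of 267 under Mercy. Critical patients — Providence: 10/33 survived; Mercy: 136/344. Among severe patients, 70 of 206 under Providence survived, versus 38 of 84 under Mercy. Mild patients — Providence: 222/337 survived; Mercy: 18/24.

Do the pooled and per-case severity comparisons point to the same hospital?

No

Moderate: Providence 96/178 = 53.9%, Mercy 173/267 = 64.8% → Mercy
Critical: Providence 10/33 = 30.3%, Mercy 136/344 = 39.5% → Mercy
Severe: Providence 70/206 = 34.0%, Mercy 38/84 = 45.2% → Mercy
Mild: Providence 222/337 = 65.9%, Mercy 18/24 = 75.0% → Mercy
Overall: Providence 398/754 = 52.8%, Mercy 365/719 = 50.8% → Providence
Mercy wins each case group but Providence wins overall — the comparison reverses. Mercy's patients skew toward critical, which has a lower base rate.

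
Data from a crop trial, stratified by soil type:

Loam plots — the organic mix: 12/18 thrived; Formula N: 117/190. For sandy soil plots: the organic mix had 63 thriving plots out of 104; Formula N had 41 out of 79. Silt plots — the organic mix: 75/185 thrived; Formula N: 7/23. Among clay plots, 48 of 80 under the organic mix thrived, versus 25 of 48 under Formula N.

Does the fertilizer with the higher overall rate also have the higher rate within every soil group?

Loam: the organic mix 12/18 = 66.7%, Formula N 117/190 = 61.6% → the organic mix
Sandy soil: the organic mix 63/104 = 60.6%, Formula N 41/79 = 51.9% → the organic mix
Silt: the organic mix 75/185 = 40.5%, Formula N 7/23 = 30.4% → the organic mix
Clay: the organic mix 48/80 = 60.0%, Formula N 25/48 = 52.1% → the organic mix
Overall: the organic mix 198/387 = 51.2%, Formula N 190/340 = 55.9% → Formula N
The organic mix wins each soil group but Formula N wins overall — the comparison reverses. The organic mix's plots skew toward silt, which has a lower base rate.

No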